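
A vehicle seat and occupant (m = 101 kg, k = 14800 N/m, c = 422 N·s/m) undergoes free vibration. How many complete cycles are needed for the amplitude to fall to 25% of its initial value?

ζ = c/(2√(km)) = 422/(2√(14800 × 101)) = 422/2445 = 0.1726.
Logarithmic decrement δ = 2πζ/√(1 − ζ²) = 2π × 0.1726/√(1 − 0.0298) = 1.101.
x_n/x₀ = e^(−nδ) ≤ 0.25; take ln: n ≥ ln(1/0.25)/δ = 1.386/1.101 = 1.259.
So 2 complete cycles are required.

2 cycles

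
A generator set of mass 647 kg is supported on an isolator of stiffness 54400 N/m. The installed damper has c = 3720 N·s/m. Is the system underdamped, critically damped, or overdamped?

c_c = 2√(k·m) = 11870 N·s/m; ζ = c/c_c = 3720/11870 = 0.314.
Since ζ < 1 the system is underdamped.

underdamped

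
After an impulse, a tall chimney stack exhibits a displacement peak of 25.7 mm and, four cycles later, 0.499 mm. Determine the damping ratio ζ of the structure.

Logarithmic decrement δ = (1/n)·ln(x₀/x_n) = (1/4)·ln(25.7/0.499) = (1/4)·ln(51.50) = 0.9854.
ζ = δ/√(4π² + δ²) = 0.9854/√(39.48 + 0.971) = 0.9854/6.360 = 0.1549.

0.155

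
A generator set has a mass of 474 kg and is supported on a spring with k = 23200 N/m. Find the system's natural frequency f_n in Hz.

1.11 Hz

ω_n = √(k/m) = √(23200/474) = √48.95 = 6.996 rad/s.
f_n = ω_n/(2π) = 6.996/6.283 = 1.113 Hz.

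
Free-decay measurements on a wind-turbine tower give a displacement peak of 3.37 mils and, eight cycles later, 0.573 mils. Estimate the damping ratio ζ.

Logarithmic decrement δ = (1/n)·ln(x₀/x_n) = (1/8)·ln(3.37/0.573) = (1/8)·ln(5.881) = 0.2215.
ζ = δ/√(4π² + δ²) = 0.2215/√(39.48 + 0.0491) = 0.2215/6.287 = 0.03523.

0.0352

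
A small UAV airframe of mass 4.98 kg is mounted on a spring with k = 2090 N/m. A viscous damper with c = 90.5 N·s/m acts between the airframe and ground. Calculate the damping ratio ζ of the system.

0.444

ω_n = √(k/m) = √(2090/4.98) = 20.49 rad/s.
Critical damping c_c = 2√(k·m) = 2√(2090 × 4.98) = 204.0 N·s/m, so ζ = c/c_c = 90.5/204.0 = 0.4435.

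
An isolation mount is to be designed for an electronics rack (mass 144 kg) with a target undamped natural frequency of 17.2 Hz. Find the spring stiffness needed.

ω_n = 2πf_n = 2π × 17.2 = 108.1 rad/s.
k = m·ω_n² = 144 × 108.1² = 144 × 11680 = 1682000 N/m.

1680000 N/m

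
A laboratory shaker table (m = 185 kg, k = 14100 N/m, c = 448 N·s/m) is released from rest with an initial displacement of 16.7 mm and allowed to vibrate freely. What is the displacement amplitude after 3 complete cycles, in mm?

1.19 mm

ζ = c/(2√(km)) = 448/(2√(14100 × 185)) = 448/3230 = 0.1387.
Logarithmic decrement δ = 2πζ/√(1 − ζ²) = 2π × 0.1387/√(1 − 0.0192) = 0.8799.
After n cycles, x_n/x₀ = e^(−nδ), so x_3 = 16.7 × e^(−3 × 0.8799) = 16.7 × 0.07138 = 1.192 mm.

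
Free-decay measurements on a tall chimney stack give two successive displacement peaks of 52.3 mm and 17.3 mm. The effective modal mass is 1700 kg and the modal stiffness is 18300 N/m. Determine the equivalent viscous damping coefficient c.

Logarithmic decrement δ = (1/n)·ln(x₀/x_n) = (1/1)·ln(52.3/17.3) = (1/1)·ln(3.023) = 1.106.
ζ = δ/√(4π² + δ²) = 1.106/√(39.48 + 1.22) = 1.106/6.380 = 0.1734.
c = ζ · 2√(km) = 0.1734 × 2√(18300 × 1700) = 0.1734 × 11160 = 1934 N·s/m.

1930 N·s/m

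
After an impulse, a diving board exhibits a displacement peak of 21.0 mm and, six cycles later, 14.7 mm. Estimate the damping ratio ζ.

Logarithmic decrement δ = (1/n)·ln(x₀/x_n) = (1/6)·ln(21.0/14.7) = (1/6)·ln(1.429) = 0.05945.
ζ = δ/√(4π² + δ²) = 0.05945/√(39.48 + 0.00353) = 0.05945/6.283 = 0.009461.

0.00946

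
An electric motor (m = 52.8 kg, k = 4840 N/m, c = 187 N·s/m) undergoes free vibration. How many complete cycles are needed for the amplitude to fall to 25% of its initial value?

2 cycles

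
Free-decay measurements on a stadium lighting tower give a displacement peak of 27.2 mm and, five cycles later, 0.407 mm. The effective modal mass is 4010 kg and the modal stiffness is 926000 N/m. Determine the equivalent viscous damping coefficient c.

16200 N·s/m

Logarithmic decrement δ = (1/n)·ln(x₀/x_n) = (1/5)·ln(27.2/0.407) = (1/5)·ln(66.83) = 0.8404.
ζ = δ/√(4π² + δ²) = 0.8404/√(39.48 + 0.706) = 0.8404/6.339 = 0.1326.
c = ζ · 2√(km) = 0.1326 × 2√(926000 × 4010) = 0.1326 × 121900 = 16160 N·s/m.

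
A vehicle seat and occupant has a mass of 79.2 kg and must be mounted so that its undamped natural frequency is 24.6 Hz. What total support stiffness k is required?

1890000 N/m

ω_n = 2πf_n = 2π × 24.6 = 154.6 rad/s.
k = m·ω_n² = 79.2 × 154.6² = 79.2 × 23890 = 1892000 N/m.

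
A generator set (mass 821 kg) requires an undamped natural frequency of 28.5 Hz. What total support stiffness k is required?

ω_n = 2πf_n = 2π × 28.5 = 179.1 rad/s.
k = m·ω_n² = 821 × 179.1² = 821 × 32070 = 26330000 N/m.

26300000 N/m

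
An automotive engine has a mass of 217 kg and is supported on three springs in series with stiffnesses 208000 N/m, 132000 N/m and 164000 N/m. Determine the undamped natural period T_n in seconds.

0.398 s

Series springs: 1/k_eq = 1/208000 + 1/132000 + 1/164000 = 1.848×10^-5, so k_eq = 54110 N/m.
ω_n = √(k_eq/m) = √(54110/217) = √249.4 = 15.79 rad/s.
T_n = 2π/ω_n = 6.283/15.79 = 0.3979 s.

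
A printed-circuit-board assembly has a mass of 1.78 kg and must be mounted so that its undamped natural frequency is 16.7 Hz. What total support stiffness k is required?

ω_n = 2πf_n = 2π × 16.7 = 104.9 rad/s.
k = m·ω_n² = 1.78 × 104.9² = 1.78 × 11010 = 19600 N/m.

19600 N/m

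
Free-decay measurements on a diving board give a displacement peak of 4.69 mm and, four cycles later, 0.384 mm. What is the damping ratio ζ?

0.0991

Logarithmic decrement δ = (1/n)·ln(x₀/x_n) = (1/4)·ln(4.69/0.384) = (1/4)·ln(12.21) = 0.6256.
ζ = δ/√(4π² + δ²) = 0.6256/√(39.48 + 0.391) = 0.6256/6.314 = 0.09908.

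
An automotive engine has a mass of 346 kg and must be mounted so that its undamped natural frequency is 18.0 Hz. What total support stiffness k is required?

4430000 N/m

ω_n = 2πf_n = 2π × 18.0 = 113.1 rad/s.
k = m·ω_n² = 346 × 113.1² = 346 × 12790 = 4426000 N/m.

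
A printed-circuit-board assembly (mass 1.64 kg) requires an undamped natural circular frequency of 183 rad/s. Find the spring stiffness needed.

54900 N/m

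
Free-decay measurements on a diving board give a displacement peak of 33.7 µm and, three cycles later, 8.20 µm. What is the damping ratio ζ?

Logarithmic decrement δ = (1/n)·ln(x₀/x_n) = (1/3)·ln(33.7/8.20) = (1/3)·ln(4.110) = 0.4711.
ζ = δ/√(4π² + δ²) = 0.4711/√(39.48 + 0.222) = 0.4711/6.301 = 0.07477.

0.0748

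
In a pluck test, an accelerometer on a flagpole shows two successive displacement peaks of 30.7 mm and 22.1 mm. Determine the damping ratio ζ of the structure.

Logarithmic decrement δ = (1/n)·ln(x₀/x_n) = (1/1)·ln(30.7/22.1) = (1/1)·ln(1.389) = 0.3287.
ζ = δ/√(4π² + δ²) = 0.3287/√(39.48 + 0.108) = 0.3287/6.292 = 0.05224.

0.0522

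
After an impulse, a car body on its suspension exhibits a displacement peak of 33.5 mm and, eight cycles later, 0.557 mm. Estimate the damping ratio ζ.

Logarithmic decrement δ = (1/n)·ln(x₀/x_n) = (1/8)·ln(33.5/0.557) = (1/8)·ln(60.14) = 0.5121.
ζ = δ/√(4π² + δ²) = 0.5121/√(39.48 + 0.262) = 0.5121/6.304 = 0.08123.

0.0812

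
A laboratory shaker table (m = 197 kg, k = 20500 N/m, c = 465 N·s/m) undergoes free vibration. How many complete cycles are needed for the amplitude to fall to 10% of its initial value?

ζ = c/(2√(km)) = 465/(2√(20500 × 197)) = 465/4019 = 0.1157.
Logarithmic decrement δ = 2πζ/√(1 − ζ²) = 2π × 0.1157/√(1 − 0.0134) = 0.7318.
x_n/x₀ = e^(−nδ) ≤ 0.1; take ln: n ≥ ln(1/0.1)/δ = 2.303/0.7318 = 3.146.
So 4 complete cycles are required.

4 cycles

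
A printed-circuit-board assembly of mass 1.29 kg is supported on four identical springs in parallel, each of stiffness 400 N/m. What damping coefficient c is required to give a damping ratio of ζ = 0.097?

Parallel springs add: k_eq = 4 × 400 = 1600 N/m.
c_c = 2√(k_eq·m) = 2√(1600 × 1.29) = 90.86 N·s/m.
c = ζ·c_c = 0.097 × 90.86 = 8.814 N·s/m.

8.81 N·s/m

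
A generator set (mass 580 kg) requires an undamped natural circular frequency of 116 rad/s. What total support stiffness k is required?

k = m·ω_n² = 580 × 116.0² = 580 × 13460 = 7804000 N/m.

7800000 N/m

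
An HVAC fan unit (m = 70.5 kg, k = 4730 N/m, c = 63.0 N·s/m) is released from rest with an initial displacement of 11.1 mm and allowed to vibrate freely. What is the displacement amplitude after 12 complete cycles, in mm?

0.180 mm

ζ = c/(2√(km)) = 63.0/(2√(4730 × 70.5)) = 63.0/1155 = 0.05455.
Logarithmic decrement δ = 2πζ/√(1 − ζ²) = 2π × 0.05455/√(1 − 0.00298) = 0.3433.
After n cycles, x_n/x₀ = e^(−nδ), so x_12 = 11.1 × e^(−12 × 0.3433) = 11.1 × 0.01626 = 0.1805 mm.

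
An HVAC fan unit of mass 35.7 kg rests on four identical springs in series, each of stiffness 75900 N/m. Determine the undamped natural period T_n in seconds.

Series springs: 1/k_eq = 4/75900, so k_eq = 75900/4 = 18980 N/m.
ω_n = √(k_eq/m) = √(18980/35.7) = √531.5 = 23.05 rad/s.
T_n = 2π/ω_n = 6.283/23.05 = 0.2725 s.

0.273 s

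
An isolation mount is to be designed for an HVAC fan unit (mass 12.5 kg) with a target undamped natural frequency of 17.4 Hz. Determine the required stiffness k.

149000 N/m

ω_n = 2πf_n = 2π × 17.4 = 109.3 rad/s.
k = m·ω_n² = 12.5 × 109.3² = 12.5 × 11950 = 149400 N/m.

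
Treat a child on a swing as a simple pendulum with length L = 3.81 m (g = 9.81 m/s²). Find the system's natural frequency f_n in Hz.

For a simple pendulum ω_n = √(g/L) = √(9.81/3.81) = √2.575 = 1.605 rad/s.
f_n = ω_n/(2π) = 1.605/6.283 = 0.2554 Hz.

0.255 Hz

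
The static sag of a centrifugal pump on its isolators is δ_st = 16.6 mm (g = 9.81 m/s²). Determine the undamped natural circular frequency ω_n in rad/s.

24.3 rad/s

ω_n = √(g/δ_st) = √(9.81/0.0166) = √591.0 = 24.31 rad/s.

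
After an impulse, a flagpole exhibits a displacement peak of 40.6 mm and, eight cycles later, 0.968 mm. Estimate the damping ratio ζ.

Logarithmic decrement δ = (1/n)·ln(x₀/x_n) = (1/8)·ln(40.6/0.968) = (1/8)·ln(41.94) = 0.4670.
ζ = δ/√(4π² + δ²) = 0.4670/√(39.48 + 0.218) = 0.4670/6.301 = 0.07413.

0.0741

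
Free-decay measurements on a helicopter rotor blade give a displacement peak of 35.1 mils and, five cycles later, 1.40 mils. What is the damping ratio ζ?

Logarithmic decrement δ = (1/n)·ln(x₀/x_n) = (1/5)·ln(35.1/1.40) = (1/5)·ln(25.07) = 0.6443.
ζ = δ/√(4π² + δ²) = 0.6443/√(39.48 + 0.415) = 0.6443/6.316 = 0.1020.

0.102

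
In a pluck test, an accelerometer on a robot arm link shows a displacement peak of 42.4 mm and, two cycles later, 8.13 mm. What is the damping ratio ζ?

0.130

Logarithmic decrement δ = (1/n)·ln(x₀/x_n) = (1/2)·ln(42.4/8.13) = (1/2)·ln(5.215) = 0.8258.
ζ = δ/√(4π² + δ²) = 0.8258/√(39.48 + 0.682) = 0.8258/6.337 = 0.1303.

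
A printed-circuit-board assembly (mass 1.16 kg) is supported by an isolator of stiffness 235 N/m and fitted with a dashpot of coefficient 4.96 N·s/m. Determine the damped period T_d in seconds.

0.447 s

ω_n = √(k/m) = √(235.0/1.16) = 14.23 rad/s.
Critical damping c_c = 2√(k·m) = 2√(235.0 × 1.16) = 33.02 N·s/m, so ζ = c/c_c = 4.96/33.02 = 0.1502.
ω_d = ω_n√(1 − ζ²) = 14.23 × √(1 − 0.0226) = 14.07 rad/s.
T_d = 2π/ω_d = 0.4465 s.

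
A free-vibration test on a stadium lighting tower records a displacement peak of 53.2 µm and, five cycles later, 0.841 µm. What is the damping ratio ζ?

Logarithmic decrement δ = (1/n)·ln(x₀/x_n) = (1/5)·ln(53.2/0.841) = (1/5)·ln(63.26) = 0.8294.
ζ = δ/√(4π² + δ²) = 0.8294/√(39.48 + 0.688) = 0.8294/6.338 = 0.1309.

0.131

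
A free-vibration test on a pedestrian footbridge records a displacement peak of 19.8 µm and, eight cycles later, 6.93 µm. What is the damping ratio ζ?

Logarithmic decrement δ = (1/n)·ln(x₀/x_n) = (1/8)·ln(19.8/6.93) = (1/8)·ln(2.857) = 0.1312.
ζ = δ/√(4π² + δ²) = 0.1312/√(39.48 + 0.0172) = 0.1312/6.285 = 0.02088.

0.0209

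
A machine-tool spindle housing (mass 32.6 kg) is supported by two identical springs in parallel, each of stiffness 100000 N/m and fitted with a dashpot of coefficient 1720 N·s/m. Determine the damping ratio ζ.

0.337

Parallel springs add: k_eq = 2 × 100000 = 200000 N/m.
ω_n = √(k_eq/m) = √(200000/32.6) = 78.33 rad/s.
Critical damping c_c = 2√(k_eq·m) = 2√(200000 × 32.6) = 5107 N·s/m, so ζ = c/c_c = 1720/5107 = 0.3368.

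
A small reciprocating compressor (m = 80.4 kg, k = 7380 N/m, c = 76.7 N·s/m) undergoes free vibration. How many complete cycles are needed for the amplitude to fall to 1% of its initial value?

15 cycles

ζ = c/(2√(km)) = 76.7/(2√(7380 × 80.4)) = 76.7/1541 = 0.04979.
Logarithmic decrement δ = 2πζ/√(1 − ζ²) = 2π × 0.04979/√(1 − 0.00248) = 0.3132.
x_n/x₀ = e^(−nδ) ≤ 0.01; take ln: n ≥ ln(1/0.01)/δ = 4.605/0.3132 = 14.70.
So 15 complete cycles are required.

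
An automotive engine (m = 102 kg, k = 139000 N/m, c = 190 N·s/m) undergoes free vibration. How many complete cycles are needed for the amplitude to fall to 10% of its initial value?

ζ = c/(2√(km)) = 190/(2√(139000 × 102)) = 190/7531 = 0.02523.
Logarithmic decrement δ = 2πζ/√(1 − ζ²) = 2π × 0.02523/√(1 − 0.000637) = 0.1586.
x_n/x₀ = e^(−nδ) ≤ 0.1; take ln: n ≥ ln(1/0.1)/δ = 2.303/0.1586 = 14.52.
So 15 complete cycles are required.

15 cycles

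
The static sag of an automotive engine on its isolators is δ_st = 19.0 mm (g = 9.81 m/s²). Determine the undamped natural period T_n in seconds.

ω_n = √(g/δ_st) = √(9.81/0.0190) = √516.3 = 22.72 rad/s.
T_n = 2π/ω_n = 6.283/22.72 = 0.2765 s.

0.277 s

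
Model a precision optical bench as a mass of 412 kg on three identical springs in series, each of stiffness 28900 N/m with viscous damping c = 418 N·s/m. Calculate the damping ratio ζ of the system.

Series springs: 1/k_eq = 3/28900, so k_eq = 28900/3 = 9633 N/m.
ω_n = √(k_eq/m) = √(9633/412) = 4.835 rad/s.
Critical damping c_c = 2√(k_eq·m) = 2√(9633 × 412) = 3984 N·s/m, so ζ = c/c_c = 418/3984 = 0.1049.

0.105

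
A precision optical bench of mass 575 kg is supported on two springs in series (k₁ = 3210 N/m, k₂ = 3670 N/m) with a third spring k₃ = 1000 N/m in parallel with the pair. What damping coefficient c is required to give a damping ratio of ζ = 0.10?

250 N·s/m

Series pair: k_s = k₁k₂/(k₁+k₂) = (3210)(3670)/(3210 + 3670) = 1712 N/m. In parallel with k₃: k_eq = 1712 + 1000 = 2712 N/m.
c_c = 2√(k_eq·m) = 2√(2712 × 575) = 2498 N·s/m.
c = ζ·c_c = 0.10 × 2498 = 249.8 N·s/m.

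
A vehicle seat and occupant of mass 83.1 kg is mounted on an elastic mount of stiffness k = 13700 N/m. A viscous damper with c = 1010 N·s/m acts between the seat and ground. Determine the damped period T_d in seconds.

0.556 s

ω_n = √(k/m) = √(13700/83.1) = 12.84 rad/s.
Critical damping c_c = 2√(k·m) = 2√(13700 × 83.1) = 2134 N·s/m, so ζ = c/c_c = 1010/2134 = 0.4733.
ω_d = ω_n√(1 − ζ²) = 12.84 × √(1 − 0.224) = 11.31 rad/s.
T_d = 2π/ω_d = 0.5555 s.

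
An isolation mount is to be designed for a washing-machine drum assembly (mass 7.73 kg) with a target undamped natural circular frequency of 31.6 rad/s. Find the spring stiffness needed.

7720 N/m

k = m·ω_n² = 7.73 × 31.60² = 7.73 × 998.6 = 7719 N/m.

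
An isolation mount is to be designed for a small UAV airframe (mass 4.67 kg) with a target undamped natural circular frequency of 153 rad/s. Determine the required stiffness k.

109000 N/m

k = m·ω_n² = 4.67 × 153.0² = 4.67 × 23410 = 109300 N/m.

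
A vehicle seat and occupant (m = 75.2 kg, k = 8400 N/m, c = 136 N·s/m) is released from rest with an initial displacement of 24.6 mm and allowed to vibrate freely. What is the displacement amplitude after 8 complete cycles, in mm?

ζ = c/(2√(km)) = 136/(2√(8400 × 75.2)) = 136/1590 = 0.08556.
Logarithmic decrement δ = 2πζ/√(1 − ζ²) = 2π × 0.08556/√(1 − 0.00732) = 0.5396.
After n cycles, x_n/x₀ = e^(−nδ), so x_8 = 24.6 × e^(−8 × 0.5396) = 24.6 × 0.01335 = 0.3283 mm.

0.328 mm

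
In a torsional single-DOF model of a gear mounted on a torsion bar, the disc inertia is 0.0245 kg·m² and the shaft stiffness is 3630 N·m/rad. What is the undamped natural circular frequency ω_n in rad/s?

ω_n = √(k_t/J) = √(3630/0.0245) = √148200 = 384.9 rad/s.

385 rad/s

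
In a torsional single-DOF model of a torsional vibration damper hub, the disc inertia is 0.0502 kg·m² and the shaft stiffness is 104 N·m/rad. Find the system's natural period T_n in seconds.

ω_n = √(k_t/J) = √(104/0.0502) = √2072 = 45.52 rad/s.
T_n = 2π/ω_n = 6.283/45.52 = 0.1380 s.

0.138 s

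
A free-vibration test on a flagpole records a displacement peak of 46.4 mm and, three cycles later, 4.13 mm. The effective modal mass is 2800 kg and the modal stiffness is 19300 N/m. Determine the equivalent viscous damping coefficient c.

1870 N·s/m

Logarithmic decrement δ = (1/n)·ln(x₀/x_n) = (1/3)·ln(46.4/4.13) = (1/3)·ln(11.23) = 0.8063.
ζ = δ/√(4π² + δ²) = 0.8063/√(39.48 + 0.650) = 0.8063/6.335 = 0.1273.
c = ζ · 2√(km) = 0.1273 × 2√(19300 × 2800) = 0.1273 × 14700 = 1871 N·s/m.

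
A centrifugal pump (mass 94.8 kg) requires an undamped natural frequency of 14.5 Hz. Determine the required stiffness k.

787000 N/m

ω_n = 2πf_n = 2π × 14.5 = 91.11 rad/s.
k = m·ω_n² = 94.8 × 91.11² = 94.8 × 8300 = 786900 N/m.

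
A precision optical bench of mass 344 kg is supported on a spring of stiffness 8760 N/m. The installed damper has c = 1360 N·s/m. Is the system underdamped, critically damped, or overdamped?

underdamped

c_c = 2√(k·m) = 3472 N·s/m; ζ = c/c_c = 1360/3472 = 0.392.
Since ζ < 1 the system is underdamped.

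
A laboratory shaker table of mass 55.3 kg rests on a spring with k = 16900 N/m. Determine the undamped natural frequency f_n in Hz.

ω_n = √(k/m) = √(16900/55.3) = √305.6 = 17.48 rad/s.
f_n = ω_n/(2π) = 17.48/6.283 = 2.782 Hz.

2.78 Hz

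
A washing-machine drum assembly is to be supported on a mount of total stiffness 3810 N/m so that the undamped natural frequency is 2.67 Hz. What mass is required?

ω_n = 2πf_n = 2π × 2.67 = 16.78 rad/s.
m = k/ω_n² = 3810/16.78² = 3810/281.4 = 13.54 kg.

13.5 kg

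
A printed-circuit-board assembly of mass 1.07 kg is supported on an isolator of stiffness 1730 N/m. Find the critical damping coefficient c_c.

c_c = 2√(k·m) = 2√(1730 × 1.07) = 2 × 43.02 = 86.05 N·s/m.

86.0 N·s/m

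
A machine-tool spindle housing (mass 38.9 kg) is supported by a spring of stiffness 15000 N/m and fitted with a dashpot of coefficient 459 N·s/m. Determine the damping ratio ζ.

ω_n = √(k/m) = √(15000/38.9) = 19.64 rad/s.
Critical damping c_c = 2√(k·m) = 2√(15000 × 38.9) = 1528 N·s/m, so ζ = c/c_c = 459/1528 = 0.3004.

0.300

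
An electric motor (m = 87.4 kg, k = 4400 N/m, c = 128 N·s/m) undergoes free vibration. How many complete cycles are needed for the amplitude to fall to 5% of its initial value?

ζ = c/(2√(km)) = 128/(2√(4400 × 87.4)) = 128/1240 = 0.1032.
Logarithmic decrement δ = 2πζ/√(1 − ζ²) = 2π × 0.1032/√(1 − 0.0107) = 0.6519.
x_n/x₀ = e^(−nδ) ≤ 0.05; take ln: n ≥ ln(1/0.05)/δ = 2.996/0.6519 = 4.595.
So 5 complete cycles are required.

5 cycles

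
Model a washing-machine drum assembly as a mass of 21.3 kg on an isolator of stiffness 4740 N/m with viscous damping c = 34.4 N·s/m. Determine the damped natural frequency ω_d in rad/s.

14.9 rad/s

ω_n = √(k/m) = √(4740/21.3) = 14.92 rad/s.
Critical damping c_c = 2√(k·m) = 2√(4740 × 21.3) = 635.5 N·s/m, so ζ = c/c_c = 34.4/635.5 = 0.05413.
ω_d = ω_n√(1 − ζ²) = 14.92 × √(1 − 0.00293) = 14.90 rad/s.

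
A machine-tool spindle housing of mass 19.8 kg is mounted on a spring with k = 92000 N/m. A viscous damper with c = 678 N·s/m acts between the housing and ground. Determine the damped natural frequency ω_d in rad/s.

66.0 rad/s

ω_n = √(k/m) = √(92000/19.8) = 68.16 rad/s.
Critical damping c_c = 2√(k·m) = 2√(92000 × 19.8) = 2699 N·s/m, so ζ = c/c_c = 678/2699 = 0.2512.
ω_d = ω_n√(1 − ζ²) = 68.16 × √(1 − 0.0631) = 65.98 rad/s.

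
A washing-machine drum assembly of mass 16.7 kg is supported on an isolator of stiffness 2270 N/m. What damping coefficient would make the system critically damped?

c_c = 2√(k·m) = 2√(2270 × 16.7) = 2 × 194.7 = 389.4 N·s/m.

389 N·s/m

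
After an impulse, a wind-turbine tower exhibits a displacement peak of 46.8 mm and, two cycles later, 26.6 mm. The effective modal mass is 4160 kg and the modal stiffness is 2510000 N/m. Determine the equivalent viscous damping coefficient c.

9180 N·s/m

Logarithmic decrement δ = (1/n)·ln(x₀/x_n) = (1/2)·ln(46.8/26.6) = (1/2)·ln(1.759) = 0.2825.
ζ = δ/√(4π² + δ²) = 0.2825/√(39.48 + 0.0798) = 0.2825/6.290 = 0.04491.
c = ζ · 2√(km) = 0.04491 × 2√(2510000 × 4160) = 0.04491 × 204400 = 9179 N·s/m.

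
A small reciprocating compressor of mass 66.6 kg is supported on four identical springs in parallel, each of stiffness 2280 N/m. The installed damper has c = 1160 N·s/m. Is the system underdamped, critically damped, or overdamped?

Parallel springs add: k_eq = 4 × 2280 = 9120 N/m.
c_c = 2√(k_eq·m) = 1559 N·s/m; ζ = c/c_c = 1160/1559 = 0.744.
Since ζ < 1 the system is underdamped.

underdamped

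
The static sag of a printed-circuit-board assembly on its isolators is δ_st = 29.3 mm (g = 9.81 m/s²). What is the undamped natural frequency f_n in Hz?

ω_n = √(g/δ_st) = √(9.81/0.0293) = √334.8 = 18.30 rad/s.
f_n = ω_n/(2π) = 18.30/6.283 = 2.912 Hz.

2.91 Hz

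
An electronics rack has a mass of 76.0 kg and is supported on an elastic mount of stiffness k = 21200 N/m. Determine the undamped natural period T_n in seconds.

0.376 s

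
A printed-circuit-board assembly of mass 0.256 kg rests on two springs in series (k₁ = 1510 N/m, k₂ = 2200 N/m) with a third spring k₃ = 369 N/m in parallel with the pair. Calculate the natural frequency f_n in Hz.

11.2 Hz

Series pair: k_s = k₁k₂/(k₁+k₂) = (1510)(2200)/(1510 + 2200) = 895.4 N/m. In parallel with k₃: k_eq = 895.4 + 369 = 1264 N/m.
ω_n = √(k_eq/m) = √(1264/0.256) = √4939 = 70.28 rad/s.
f_n = ω_n/(2π) = 70.28/6.283 = 11.19 Hz.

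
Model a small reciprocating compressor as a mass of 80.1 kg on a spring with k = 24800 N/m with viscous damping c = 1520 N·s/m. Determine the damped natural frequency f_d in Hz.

2.36 Hz

ω_n = √(k/m) = √(24800/80.1) = 17.60 rad/s.
Critical damping c_c = 2√(k·m) = 2√(24800 × 80.1) = 2819 N·s/m, so ζ = c/c_c = 1520/2819 = 0.5392.
ω_d = ω_n√(1 − ζ²) = 17.60 × √(1 − 0.291) = 14.82 rad/s.
f_d = ω_d/(2π) = 2.358 Hz.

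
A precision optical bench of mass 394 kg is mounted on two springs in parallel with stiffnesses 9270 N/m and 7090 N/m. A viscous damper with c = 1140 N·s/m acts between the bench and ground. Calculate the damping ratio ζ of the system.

0.225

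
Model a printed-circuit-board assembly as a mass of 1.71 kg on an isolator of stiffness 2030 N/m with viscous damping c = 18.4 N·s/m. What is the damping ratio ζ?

0.156

ω_n = √(k/m) = √(2030/1.71) = 34.45 rad/s.
Critical damping c_c = 2√(k·m) = 2√(2030 × 1.71) = 117.8 N·s/m, so ζ = c/c_c = 18.4/117.8 = 0.1561.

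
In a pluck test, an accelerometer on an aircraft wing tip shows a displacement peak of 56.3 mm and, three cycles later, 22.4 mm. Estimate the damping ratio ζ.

Logarithmic decrement δ = (1/n)·ln(x₀/x_n) = (1/3)·ln(56.3/22.4) = (1/3)·ln(2.513) = 0.3072.
ζ = δ/√(4π² + δ²) = 0.3072/√(39.48 + 0.0944) = 0.3072/6.291 = 0.04884.

0.0488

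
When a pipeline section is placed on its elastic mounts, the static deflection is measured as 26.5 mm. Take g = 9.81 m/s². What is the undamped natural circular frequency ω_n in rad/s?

19.2 rad/s

ω_n = √(g/δ_st) = √(9.81/0.0265) = √370.2 = 19.24 rad/s.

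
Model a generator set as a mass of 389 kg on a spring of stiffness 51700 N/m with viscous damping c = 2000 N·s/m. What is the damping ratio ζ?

0.223

ω_n = √(k/m) = √(51700/389) = 11.53 rad/s.
Critical damping c_c = 2√(k·m) = 2√(51700 × 389) = 8969 N·s/m, so ζ = c/c_c = 2000/8969 = 0.2230.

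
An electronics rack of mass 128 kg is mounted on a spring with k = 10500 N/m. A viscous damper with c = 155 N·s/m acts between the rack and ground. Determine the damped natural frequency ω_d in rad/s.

9.04 rad/s

ω_n = √(k/m) = √(10500/128) = 9.057 rad/s.
Critical damping c_c = 2√(k·m) = 2√(10500 × 128) = 2319 N·s/m, so ζ = c/c_c = 155/2319 = 0.06685.
ω_d = ω_n√(1 − ζ²) = 9.057 × √(1 − 0.00447) = 9.037 rad/s.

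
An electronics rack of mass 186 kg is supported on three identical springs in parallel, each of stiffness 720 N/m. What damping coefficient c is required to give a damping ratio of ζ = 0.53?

Parallel springs add: k_eq = 3 × 720 = 2160 N/m.
c_c = 2√(k_eq·m) = 2√(2160 × 186) = 1268 N·s/m.
c = ζ·c_c = 0.53 × 1268 = 671.9 N·s/m.

672 N·s/m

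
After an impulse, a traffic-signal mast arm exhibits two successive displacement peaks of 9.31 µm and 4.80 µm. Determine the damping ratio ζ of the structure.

0.105

Logarithmic decrement δ = (1/n)·ln(x₀/x_n) = (1/1)·ln(9.31/4.80) = (1/1)·ln(1.940) = 0.6625.
ζ = δ/√(4π² + δ²) = 0.6625/√(39.48 + 0.439) = 0.6625/6.318 = 0.1049.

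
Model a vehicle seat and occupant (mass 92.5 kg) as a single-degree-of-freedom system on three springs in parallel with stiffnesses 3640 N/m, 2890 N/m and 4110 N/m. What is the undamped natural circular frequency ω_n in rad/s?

Parallel springs add: k_eq = 3640 + 2890 + 4110 = 10640 N/m.
ω_n = √(k_eq/m) = √(10640/92.5) = √115.0 = 10.73 rad/s.

10.7 rad/s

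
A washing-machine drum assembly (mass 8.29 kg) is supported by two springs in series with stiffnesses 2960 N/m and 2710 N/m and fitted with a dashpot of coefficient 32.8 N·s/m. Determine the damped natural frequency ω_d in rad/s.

12.9 rad/s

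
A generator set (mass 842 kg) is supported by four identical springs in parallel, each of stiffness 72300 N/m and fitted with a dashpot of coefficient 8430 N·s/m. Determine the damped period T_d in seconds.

0.352 s

Parallel springs add: k_eq = 4 × 72300 = 289200 N/m.
ω_n = √(k_eq/m) = √(289200/842) = 18.53 rad/s.
Critical damping c_c = 2√(k_eq·m) = 2√(289200 × 842) = 31210 N·s/m, so ζ = c/c_c = 8430/31210 = 0.2701.
ω_d = ω_n√(1 − ζ²) = 18.53 × √(1 − 0.0730) = 17.84 rad/s.
T_d = 2π/ω_d = 0.3521 s.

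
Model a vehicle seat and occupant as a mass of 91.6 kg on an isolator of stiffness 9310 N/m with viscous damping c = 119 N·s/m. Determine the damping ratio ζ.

ω_n = √(k/m) = √(9310/91.6) = 10.08 rad/s.
Critical damping c_c = 2√(k·m) = 2√(9310 × 91.6) = 1847 N·s/m, so ζ = c/c_c = 119/1847 = 0.06443.

0.0644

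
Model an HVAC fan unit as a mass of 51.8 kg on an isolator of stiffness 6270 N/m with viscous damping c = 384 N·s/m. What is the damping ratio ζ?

0.337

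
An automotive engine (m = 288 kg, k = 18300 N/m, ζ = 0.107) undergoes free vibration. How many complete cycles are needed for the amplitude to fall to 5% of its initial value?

5 cycles

Logarithmic decrement δ = 2πζ/√(1 − ζ²) = 2π × 0.1070/√(1 − 0.0114) = 0.6762.
x_n/x₀ = e^(−nδ) ≤ 0.05; take ln: n ≥ ln(1/0.05)/δ = 2.996/0.6762 = 4.430.
So 5 complete cycles are required.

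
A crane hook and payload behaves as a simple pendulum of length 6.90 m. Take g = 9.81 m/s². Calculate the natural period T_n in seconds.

For a simple pendulum ω_n = √(g/L) = √(9.81/6.90) = √1.422 = 1.192 rad/s.
T_n = 2π/ω_n = 6.283/1.192 = 5.270 s.

5.27 s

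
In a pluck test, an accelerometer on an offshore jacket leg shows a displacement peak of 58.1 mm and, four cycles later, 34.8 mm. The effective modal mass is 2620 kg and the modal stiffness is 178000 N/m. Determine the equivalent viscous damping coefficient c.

881 N·s/m

Logarithmic decrement δ = (1/n)·ln(x₀/x_n) = (1/4)·ln(58.1/34.8) = (1/4)·ln(1.670) = 0.1281.
ζ = δ/√(4π² + δ²) = 0.1281/√(39.48 + 0.0164) = 0.1281/6.284 = 0.02039.
c = ζ · 2√(km) = 0.02039 × 2√(178000 × 2620) = 0.02039 × 43190 = 880.6 N·s/m.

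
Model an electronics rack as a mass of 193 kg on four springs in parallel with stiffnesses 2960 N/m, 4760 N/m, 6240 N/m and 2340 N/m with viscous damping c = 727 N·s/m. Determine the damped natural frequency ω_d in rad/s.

Parallel springs add: k_eq = 2960 + 4760 + 6240 + 2340 = 16300 N/m.
ω_n = √(k_eq/m) = √(16300/193) = 9.190 rad/s.
Critical damping c_c = 2√(k_eq·m) = 2√(16300 × 193) = 3547 N·s/m, so ζ = c/c_c = 727/3547 = 0.2049.
ω_d = ω_n√(1 − ζ²) = 9.190 × √(1 − 0.0420) = 8.995 rad/s.

8.99 rad/s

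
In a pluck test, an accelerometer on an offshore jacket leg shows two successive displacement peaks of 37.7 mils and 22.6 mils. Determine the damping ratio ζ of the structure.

Logarithmic decrement δ = (1/n)·ln(x₀/x_n) = (1/1)·ln(37.7/22.6) = (1/1)·ln(1.668) = 0.5117.
ζ = δ/√(4π² + δ²) = 0.5117/√(39.48 + 0.262) = 0.5117/6.304 = 0.08117.

0.0812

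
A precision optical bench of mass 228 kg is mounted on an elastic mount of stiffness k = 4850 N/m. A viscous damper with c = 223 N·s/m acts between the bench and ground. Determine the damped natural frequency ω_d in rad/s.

4.59 rad/s

ω_n = √(k/m) = √(4850/228) = 4.612 rad/s.
Critical damping c_c = 2√(k·m) = 2√(4850 × 228) = 2103 N·s/m, so ζ = c/c_c = 223/2103 = 0.1060.
ω_d = ω_n√(1 − ζ²) = 4.612 × √(1 − 0.0112) = 4.586 rad/s.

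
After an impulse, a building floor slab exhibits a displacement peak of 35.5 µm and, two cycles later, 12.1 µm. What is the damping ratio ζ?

0.0853

Logarithmic decrement δ = (1/n)·ln(x₀/x_n) = (1/2)·ln(35.5/12.1) = (1/2)·ln(2.934) = 0.5382.
ζ = δ/√(4π² + δ²) = 0.5382/√(39.48 + 0.290) = 0.5382/6.306 = 0.08534.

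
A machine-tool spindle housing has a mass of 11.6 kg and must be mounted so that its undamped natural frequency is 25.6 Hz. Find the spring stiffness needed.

300000 N/m

ω_n = 2πf_n = 2π × 25.6 = 160.8 rad/s.
k = m·ω_n² = 11.6 × 160.8² = 11.6 × 25870 = 300100 N/m.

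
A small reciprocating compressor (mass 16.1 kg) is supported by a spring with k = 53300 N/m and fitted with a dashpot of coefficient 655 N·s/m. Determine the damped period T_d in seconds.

ω_n = √(k/m) = √(53300/16.1) = 57.54 rad/s.
Critical damping c_c = 2√(k·m) = 2√(53300 × 16.1) = 1853 N·s/m, so ζ = c/c_c = 655/1853 = 0.3535.
ω_d = ω_n√(1 − ζ²) = 57.54 × √(1 − 0.125) = 53.82 rad/s.
T_d = 2π/ω_d = 0.1167 s.

0.117 s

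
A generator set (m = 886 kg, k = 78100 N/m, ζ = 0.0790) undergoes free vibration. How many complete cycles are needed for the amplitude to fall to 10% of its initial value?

5 cycles

Logarithmic decrement δ = 2πζ/√(1 − ζ²) = 2π × 0.07900/√(1 − 0.00624) = 0.4979.
x_n/x₀ = e^(−nδ) ≤ 0.1; take ln: n ≥ ln(1/0.1)/δ = 2.303/0.4979 = 4.624.
So 5 complete cycles are required.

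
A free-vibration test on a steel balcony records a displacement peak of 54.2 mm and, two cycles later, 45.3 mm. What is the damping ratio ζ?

0.0143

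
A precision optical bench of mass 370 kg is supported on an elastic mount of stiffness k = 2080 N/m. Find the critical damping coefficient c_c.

c_c = 2√(k·m) = 2√(2080 × 370) = 2 × 877.3 = 1755 N·s/m.

1750 N·s/m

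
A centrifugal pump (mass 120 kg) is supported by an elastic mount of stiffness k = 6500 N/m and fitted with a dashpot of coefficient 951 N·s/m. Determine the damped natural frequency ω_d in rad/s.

6.20 rad/s

ω_n = √(k/m) = √(6500/120) = 7.360 rad/s.
Critical damping c_c = 2√(k·m) = 2√(6500 × 120) = 1766 N·s/m, so ζ = c/c_c = 951/1766 = 0.5384.
ω_d = ω_n√(1 − ζ²) = 7.360 × √(1 − 0.290) = 6.202 rad/s.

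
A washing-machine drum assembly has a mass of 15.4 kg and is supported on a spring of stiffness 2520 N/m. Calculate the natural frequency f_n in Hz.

2.04 Hz

ω_n = √(k/m) = √(2520/15.4) = √163.6 = 12.79 rad/s.
f_n = ω_n/(2π) = 12.79/6.283 = 2.036 Hz.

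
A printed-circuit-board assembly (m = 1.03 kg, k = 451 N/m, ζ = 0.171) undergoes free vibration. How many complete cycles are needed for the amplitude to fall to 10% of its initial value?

Logarithmic decrement δ = 2πζ/√(1 − ζ²) = 2π × 0.1710/√(1 − 0.0292) = 1.090.
x_n/x₀ = e^(−nδ) ≤ 0.1; take ln: n ≥ ln(1/0.1)/δ = 2.303/1.090 = 2.112.
So 3 complete cycles are required.

3 cycles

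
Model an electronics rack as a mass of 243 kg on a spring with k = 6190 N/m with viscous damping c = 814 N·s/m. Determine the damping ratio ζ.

0.332

ω_n = √(k/m) = √(6190/243) = 5.047 rad/s.
Critical damping c_c = 2√(k·m) = 2√(6190 × 243) = 2453 N·s/m, so ζ = c/c_c = 814/2453 = 0.3319.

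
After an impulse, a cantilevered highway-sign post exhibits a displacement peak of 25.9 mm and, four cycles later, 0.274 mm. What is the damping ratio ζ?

0.178

Logarithmic decrement δ = (1/n)·ln(x₀/x_n) = (1/4)·ln(25.9/0.274) = (1/4)·ln(94.53) = 1.137.
ζ = δ/√(4π² + δ²) = 1.137/√(39.48 + 1.29) = 1.137/6.385 = 0.1781.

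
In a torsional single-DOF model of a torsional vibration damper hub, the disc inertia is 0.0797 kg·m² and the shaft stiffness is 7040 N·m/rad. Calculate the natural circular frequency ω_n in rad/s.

297 rad/s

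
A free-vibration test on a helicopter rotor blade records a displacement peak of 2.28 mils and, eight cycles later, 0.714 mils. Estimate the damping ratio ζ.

0.0231

Logarithmic decrement δ = (1/n)·ln(x₀/x_n) = (1/8)·ln(2.28/0.714) = (1/8)·ln(3.193) = 0.1451.
ζ = δ/√(4π² + δ²) = 0.1451/√(39.48 + 0.0211) = 0.1451/6.285 = 0.02309.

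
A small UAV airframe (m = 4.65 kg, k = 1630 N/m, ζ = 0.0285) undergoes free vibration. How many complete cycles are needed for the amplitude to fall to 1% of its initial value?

Logarithmic decrement δ = 2πζ/√(1 − ζ²) = 2π × 0.02850/√(1 − 0.000812) = 0.1791.
x_n/x₀ = e^(−nδ) ≤ 0.01; take ln: n ≥ ln(1/0.01)/δ = 4.605/0.1791 = 25.71.
So 26 complete cycles are required.

26 cycles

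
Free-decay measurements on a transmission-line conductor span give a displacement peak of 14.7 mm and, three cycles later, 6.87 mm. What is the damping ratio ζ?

0.0403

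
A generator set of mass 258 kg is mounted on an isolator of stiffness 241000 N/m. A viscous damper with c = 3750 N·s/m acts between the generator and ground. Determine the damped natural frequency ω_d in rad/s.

ω_n = √(k/m) = √(241000/258) = 30.56 rad/s.
Critical damping c_c = 2√(k·m) = 2√(241000 × 258) = 15770 N·s/m, so ζ = c/c_c = 3750/15770 = 0.2378.
ω_d = ω_n√(1 − ζ²) = 30.56 × √(1 − 0.0565) = 29.69 rad/s.

29.7 rad/s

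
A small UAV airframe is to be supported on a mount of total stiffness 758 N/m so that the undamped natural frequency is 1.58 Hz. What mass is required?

7.69 kg

ω_n = 2πf_n = 2π × 1.58 = 9.927 rad/s.
m = k/ω_n² = 758/9.927² = 758/98.55 = 7.691 kg.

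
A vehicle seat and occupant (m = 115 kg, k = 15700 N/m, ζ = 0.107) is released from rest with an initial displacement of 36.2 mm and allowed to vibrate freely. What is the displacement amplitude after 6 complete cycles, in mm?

Logarithmic decrement δ = 2πζ/√(1 − ζ²) = 2π × 0.1070/√(1 − 0.0114) = 0.6762.
After n cycles, x_n/x₀ = e^(−nδ), so x_6 = 36.2 × e^(−6 × 0.6762) = 36.2 × 0.01730 = 0.6262 mm.

0.626 mm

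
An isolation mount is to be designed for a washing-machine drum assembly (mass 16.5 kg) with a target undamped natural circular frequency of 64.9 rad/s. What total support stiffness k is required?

k = m·ω_n² = 16.5 × 64.90² = 16.5 × 4212 = 69500 N/m.

69500 N/m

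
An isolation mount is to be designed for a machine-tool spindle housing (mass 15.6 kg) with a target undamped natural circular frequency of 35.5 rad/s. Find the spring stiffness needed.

k = m·ω_n² = 15.6 × 35.50² = 15.6 × 1260 = 19660 N/m.

19700 N/m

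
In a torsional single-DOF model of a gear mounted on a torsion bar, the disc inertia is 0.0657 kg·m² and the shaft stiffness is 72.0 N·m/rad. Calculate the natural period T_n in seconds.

ω_n = √(k_t/J) = √(72.0/0.0657) = √1096 = 33.10 rad/s.
T_n = 2π/ω_n = 6.283/33.10 = 0.1898 s.

0.190 s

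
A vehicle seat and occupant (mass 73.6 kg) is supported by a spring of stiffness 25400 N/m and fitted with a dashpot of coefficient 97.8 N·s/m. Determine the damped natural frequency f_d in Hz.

ω_n = √(k/m) = √(25400/73.6) = 18.58 rad/s.
Critical damping c_c = 2√(k·m) = 2√(25400 × 73.6) = 2735 N·s/m, so ζ = c/c_c = 97.8/2735 = 0.03576.
ω_d = ω_n√(1 − ζ²) = 18.58 × √(1 − 0.00128) = 18.57 rad/s.
f_d = ω_d/(2π) = 2.955 Hz.

2.95 Hz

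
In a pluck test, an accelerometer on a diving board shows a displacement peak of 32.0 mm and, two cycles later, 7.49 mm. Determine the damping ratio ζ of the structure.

Logarithmic decrement δ = (1/n)·ln(x₀/x_n) = (1/2)·ln(32.0/7.49) = (1/2)·ln(4.272) = 0.7261.
ζ = δ/√(4π² + δ²) = 0.7261/√(39.48 + 0.527) = 0.7261/6.325 = 0.1148.

0.115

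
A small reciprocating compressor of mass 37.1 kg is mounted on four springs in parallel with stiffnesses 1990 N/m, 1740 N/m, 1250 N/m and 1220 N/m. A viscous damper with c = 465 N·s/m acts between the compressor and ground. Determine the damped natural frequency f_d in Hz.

Parallel springs add: k_eq = 1990 + 1740 + 1250 + 1220 = 6200 N/m.
ω_n = √(k_eq/m) = √(6200/37.1) = 12.93 rad/s.
Critical damping c_c = 2√(k_eq·m) = 2√(6200 × 37.1) = 959.2 N·s/m, so ζ = c/c_c = 465/959.2 = 0.4848.
ω_d = ω_n√(1 − ζ²) = 12.93 × √(1 − 0.235) = 11.31 rad/s.
f_d = ω_d/(2π) = 1.800 Hz.

1.80 Hz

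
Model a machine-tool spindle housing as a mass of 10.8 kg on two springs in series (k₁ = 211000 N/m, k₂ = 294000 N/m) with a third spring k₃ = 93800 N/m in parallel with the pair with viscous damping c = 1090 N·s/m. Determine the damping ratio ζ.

0.356

Series pair: k_s = k₁k₂/(k₁+k₂) = (211000)(294000)/(211000 + 294000) = 122800 N/m. In parallel with k₃: k_eq = 122800 + 93800 = 216600 N/m.
ω_n = √(k_eq/m) = √(216600/10.8) = 141.6 rad/s.
Critical damping c_c = 2√(k_eq·m) = 2√(216600 × 10.8) = 3059 N·s/m, so ζ = c/c_c = 1090/3059 = 0.3563.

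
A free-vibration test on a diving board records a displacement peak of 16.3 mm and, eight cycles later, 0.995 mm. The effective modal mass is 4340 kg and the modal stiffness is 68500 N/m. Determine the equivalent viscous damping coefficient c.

1920 N·s/m

Logarithmic decrement δ = (1/n)·ln(x₀/x_n) = (1/8)·ln(16.3/0.995) = (1/8)·ln(16.38) = 0.3495.
ζ = δ/√(4π² + δ²) = 0.3495/√(39.48 + 0.122) = 0.3495/6.293 = 0.05554.
c = ζ · 2√(km) = 0.05554 × 2√(68500 × 4340) = 0.05554 × 34480 = 1915 N·s/m.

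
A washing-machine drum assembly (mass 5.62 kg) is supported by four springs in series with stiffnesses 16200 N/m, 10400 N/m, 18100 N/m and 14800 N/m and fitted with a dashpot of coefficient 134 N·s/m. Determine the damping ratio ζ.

0.474

Series springs: 1/k_eq = 1/16200 + 1/10400 + 1/18100 + 1/14800 = 0.0002807, so k_eq = 3563 N/m.
ω_n = √(k_eq/m) = √(3563/5.62) = 25.18 rad/s.
Critical damping c_c = 2√(k_eq·m) = 2√(3563 × 5.62) = 283.0 N·s/m, so ζ = c/c_c = 134/283.0 = 0.4735.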